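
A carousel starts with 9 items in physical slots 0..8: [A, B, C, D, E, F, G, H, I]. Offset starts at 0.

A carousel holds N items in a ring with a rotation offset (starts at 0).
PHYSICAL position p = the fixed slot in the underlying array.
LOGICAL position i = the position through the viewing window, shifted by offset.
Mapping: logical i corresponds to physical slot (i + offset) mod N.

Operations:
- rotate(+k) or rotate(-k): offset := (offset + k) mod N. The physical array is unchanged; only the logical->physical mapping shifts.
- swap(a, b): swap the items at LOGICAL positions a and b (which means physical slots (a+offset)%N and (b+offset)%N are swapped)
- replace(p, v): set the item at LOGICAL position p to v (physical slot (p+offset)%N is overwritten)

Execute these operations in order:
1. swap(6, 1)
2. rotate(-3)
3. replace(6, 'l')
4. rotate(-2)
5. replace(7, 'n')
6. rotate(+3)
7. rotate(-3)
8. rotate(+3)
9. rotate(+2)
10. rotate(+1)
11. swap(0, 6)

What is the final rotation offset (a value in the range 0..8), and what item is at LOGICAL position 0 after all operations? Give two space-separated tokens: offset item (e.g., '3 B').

After op 1 (swap(6, 1)): offset=0, physical=[A,G,C,D,E,F,B,H,I], logical=[A,G,C,D,E,F,B,H,I]
After op 2 (rotate(-3)): offset=6, physical=[A,G,C,D,E,F,B,H,I], logical=[B,H,I,A,G,C,D,E,F]
After op 3 (replace(6, 'l')): offset=6, physical=[A,G,C,l,E,F,B,H,I], logical=[B,H,I,A,G,C,l,E,F]
After op 4 (rotate(-2)): offset=4, physical=[A,G,C,l,E,F,B,H,I], logical=[E,F,B,H,I,A,G,C,l]
After op 5 (replace(7, 'n')): offset=4, physical=[A,G,n,l,E,F,B,H,I], logical=[E,F,B,H,I,A,G,n,l]
After op 6 (rotate(+3)): offset=7, physical=[A,G,n,l,E,F,B,H,I], logical=[H,I,A,G,n,l,E,F,B]
After op 7 (rotate(-3)): offset=4, physical=[A,G,n,l,E,F,B,H,I], logical=[E,F,B,H,I,A,G,n,l]
After op 8 (rotate(+3)): offset=7, physical=[A,G,n,l,E,F,B,H,I], logical=[H,I,A,G,n,l,E,F,B]
After op 9 (rotate(+2)): offset=0, physical=[A,G,n,l,E,F,B,H,I], logical=[A,G,n,l,E,F,B,H,I]
After op 10 (rotate(+1)): offset=1, physical=[A,G,n,l,E,F,B,H,I], logical=[G,n,l,E,F,B,H,I,A]
After op 11 (swap(0, 6)): offset=1, physical=[A,H,n,l,E,F,B,G,I], logical=[H,n,l,E,F,B,G,I,A]

Answer: 1 H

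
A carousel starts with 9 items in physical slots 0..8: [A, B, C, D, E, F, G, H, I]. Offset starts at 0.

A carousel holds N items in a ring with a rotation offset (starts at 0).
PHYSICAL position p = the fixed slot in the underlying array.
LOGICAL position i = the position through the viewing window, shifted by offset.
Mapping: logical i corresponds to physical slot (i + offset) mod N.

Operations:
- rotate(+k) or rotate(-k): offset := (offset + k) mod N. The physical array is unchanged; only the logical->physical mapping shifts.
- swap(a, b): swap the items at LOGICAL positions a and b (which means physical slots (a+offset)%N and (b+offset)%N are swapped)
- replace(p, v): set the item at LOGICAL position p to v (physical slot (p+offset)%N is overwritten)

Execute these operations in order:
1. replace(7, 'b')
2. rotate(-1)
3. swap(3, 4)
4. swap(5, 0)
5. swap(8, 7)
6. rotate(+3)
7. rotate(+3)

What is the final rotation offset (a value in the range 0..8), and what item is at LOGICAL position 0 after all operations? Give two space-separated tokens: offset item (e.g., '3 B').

After op 1 (replace(7, 'b')): offset=0, physical=[A,B,C,D,E,F,G,b,I], logical=[A,B,C,D,E,F,G,b,I]
After op 2 (rotate(-1)): offset=8, physical=[A,B,C,D,E,F,G,b,I], logical=[I,A,B,C,D,E,F,G,b]
After op 3 (swap(3, 4)): offset=8, physical=[A,B,D,C,E,F,G,b,I], logical=[I,A,B,D,C,E,F,G,b]
After op 4 (swap(5, 0)): offset=8, physical=[A,B,D,C,I,F,G,b,E], logical=[E,A,B,D,C,I,F,G,b]
After op 5 (swap(8, 7)): offset=8, physical=[A,B,D,C,I,F,b,G,E], logical=[E,A,B,D,C,I,F,b,G]
After op 6 (rotate(+3)): offset=2, physical=[A,B,D,C,I,F,b,G,E], logical=[D,C,I,F,b,G,E,A,B]
After op 7 (rotate(+3)): offset=5, physical=[A,B,D,C,I,F,b,G,E], logical=[F,b,G,E,A,B,D,C,I]

Answer: 5 F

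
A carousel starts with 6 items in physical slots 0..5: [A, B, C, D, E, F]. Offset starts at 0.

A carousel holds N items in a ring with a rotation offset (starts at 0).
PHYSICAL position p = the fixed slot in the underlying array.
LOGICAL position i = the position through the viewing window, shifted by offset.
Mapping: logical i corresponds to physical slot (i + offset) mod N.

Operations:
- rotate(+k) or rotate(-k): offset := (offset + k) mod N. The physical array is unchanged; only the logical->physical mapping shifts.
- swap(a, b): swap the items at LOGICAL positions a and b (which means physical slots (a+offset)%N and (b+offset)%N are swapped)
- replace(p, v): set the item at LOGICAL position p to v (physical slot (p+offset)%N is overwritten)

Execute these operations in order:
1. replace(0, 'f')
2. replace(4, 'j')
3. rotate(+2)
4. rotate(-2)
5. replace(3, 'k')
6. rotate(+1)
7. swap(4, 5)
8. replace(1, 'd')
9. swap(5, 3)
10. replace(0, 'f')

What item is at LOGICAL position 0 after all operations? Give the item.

After op 1 (replace(0, 'f')): offset=0, physical=[f,B,C,D,E,F], logical=[f,B,C,D,E,F]
After op 2 (replace(4, 'j')): offset=0, physical=[f,B,C,D,j,F], logical=[f,B,C,D,j,F]
After op 3 (rotate(+2)): offset=2, physical=[f,B,C,D,j,F], logical=[C,D,j,F,f,B]
After op 4 (rotate(-2)): offset=0, physical=[f,B,C,D,j,F], logical=[f,B,C,D,j,F]
After op 5 (replace(3, 'k')): offset=0, physical=[f,B,C,k,j,F], logical=[f,B,C,k,j,F]
After op 6 (rotate(+1)): offset=1, physical=[f,B,C,k,j,F], logical=[B,C,k,j,F,f]
After op 7 (swap(4, 5)): offset=1, physical=[F,B,C,k,j,f], logical=[B,C,k,j,f,F]
After op 8 (replace(1, 'd')): offset=1, physical=[F,B,d,k,j,f], logical=[B,d,k,j,f,F]
After op 9 (swap(5, 3)): offset=1, physical=[j,B,d,k,F,f], logical=[B,d,k,F,f,j]
After op 10 (replace(0, 'f')): offset=1, physical=[j,f,d,k,F,f], logical=[f,d,k,F,f,j]

Answer: f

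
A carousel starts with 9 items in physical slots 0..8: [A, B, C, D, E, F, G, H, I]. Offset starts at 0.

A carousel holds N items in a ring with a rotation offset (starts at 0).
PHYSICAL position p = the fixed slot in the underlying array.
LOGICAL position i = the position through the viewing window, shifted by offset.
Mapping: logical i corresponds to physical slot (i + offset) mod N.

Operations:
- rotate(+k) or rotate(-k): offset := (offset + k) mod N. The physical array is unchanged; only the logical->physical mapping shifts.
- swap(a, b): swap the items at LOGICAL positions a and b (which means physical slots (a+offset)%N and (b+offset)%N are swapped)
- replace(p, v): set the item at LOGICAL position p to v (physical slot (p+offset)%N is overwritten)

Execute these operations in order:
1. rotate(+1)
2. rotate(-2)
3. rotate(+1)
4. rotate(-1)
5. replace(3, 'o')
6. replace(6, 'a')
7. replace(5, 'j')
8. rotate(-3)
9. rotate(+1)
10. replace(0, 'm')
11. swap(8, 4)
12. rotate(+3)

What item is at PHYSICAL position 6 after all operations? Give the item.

After op 1 (rotate(+1)): offset=1, physical=[A,B,C,D,E,F,G,H,I], logical=[B,C,D,E,F,G,H,I,A]
After op 2 (rotate(-2)): offset=8, physical=[A,B,C,D,E,F,G,H,I], logical=[I,A,B,C,D,E,F,G,H]
After op 3 (rotate(+1)): offset=0, physical=[A,B,C,D,E,F,G,H,I], logical=[A,B,C,D,E,F,G,H,I]
After op 4 (rotate(-1)): offset=8, physical=[A,B,C,D,E,F,G,H,I], logical=[I,A,B,C,D,E,F,G,H]
After op 5 (replace(3, 'o')): offset=8, physical=[A,B,o,D,E,F,G,H,I], logical=[I,A,B,o,D,E,F,G,H]
After op 6 (replace(6, 'a')): offset=8, physical=[A,B,o,D,E,a,G,H,I], logical=[I,A,B,o,D,E,a,G,H]
After op 7 (replace(5, 'j')): offset=8, physical=[A,B,o,D,j,a,G,H,I], logical=[I,A,B,o,D,j,a,G,H]
After op 8 (rotate(-3)): offset=5, physical=[A,B,o,D,j,a,G,H,I], logical=[a,G,H,I,A,B,o,D,j]
After op 9 (rotate(+1)): offset=6, physical=[A,B,o,D,j,a,G,H,I], logical=[G,H,I,A,B,o,D,j,a]
After op 10 (replace(0, 'm')): offset=6, physical=[A,B,o,D,j,a,m,H,I], logical=[m,H,I,A,B,o,D,j,a]
After op 11 (swap(8, 4)): offset=6, physical=[A,a,o,D,j,B,m,H,I], logical=[m,H,I,A,a,o,D,j,B]
After op 12 (rotate(+3)): offset=0, physical=[A,a,o,D,j,B,m,H,I], logical=[A,a,o,D,j,B,m,H,I]

Answer: m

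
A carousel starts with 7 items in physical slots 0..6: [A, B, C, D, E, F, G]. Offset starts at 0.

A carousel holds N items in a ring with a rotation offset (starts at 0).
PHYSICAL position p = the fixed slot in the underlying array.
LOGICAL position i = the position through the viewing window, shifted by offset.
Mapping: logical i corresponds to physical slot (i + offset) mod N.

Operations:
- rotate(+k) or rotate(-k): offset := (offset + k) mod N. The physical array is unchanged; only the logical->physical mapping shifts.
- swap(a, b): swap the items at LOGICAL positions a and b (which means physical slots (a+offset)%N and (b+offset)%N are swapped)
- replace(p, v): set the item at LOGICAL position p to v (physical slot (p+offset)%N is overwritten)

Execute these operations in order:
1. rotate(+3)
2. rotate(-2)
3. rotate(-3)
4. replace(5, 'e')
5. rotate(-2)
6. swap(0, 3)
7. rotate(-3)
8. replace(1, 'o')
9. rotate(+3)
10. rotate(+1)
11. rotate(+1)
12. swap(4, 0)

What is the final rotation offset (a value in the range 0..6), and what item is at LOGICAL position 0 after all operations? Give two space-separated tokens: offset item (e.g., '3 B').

After op 1 (rotate(+3)): offset=3, physical=[A,B,C,D,E,F,G], logical=[D,E,F,G,A,B,C]
After op 2 (rotate(-2)): offset=1, physical=[A,B,C,D,E,F,G], logical=[B,C,D,E,F,G,A]
After op 3 (rotate(-3)): offset=5, physical=[A,B,C,D,E,F,G], logical=[F,G,A,B,C,D,E]
After op 4 (replace(5, 'e')): offset=5, physical=[A,B,C,e,E,F,G], logical=[F,G,A,B,C,e,E]
After op 5 (rotate(-2)): offset=3, physical=[A,B,C,e,E,F,G], logical=[e,E,F,G,A,B,C]
After op 6 (swap(0, 3)): offset=3, physical=[A,B,C,G,E,F,e], logical=[G,E,F,e,A,B,C]
After op 7 (rotate(-3)): offset=0, physical=[A,B,C,G,E,F,e], logical=[A,B,C,G,E,F,e]
After op 8 (replace(1, 'o')): offset=0, physical=[A,o,C,G,E,F,e], logical=[A,o,C,G,E,F,e]
After op 9 (rotate(+3)): offset=3, physical=[A,o,C,G,E,F,e], logical=[G,E,F,e,A,o,C]
After op 10 (rotate(+1)): offset=4, physical=[A,o,C,G,E,F,e], logical=[E,F,e,A,o,C,G]
After op 11 (rotate(+1)): offset=5, physical=[A,o,C,G,E,F,e], logical=[F,e,A,o,C,G,E]
After op 12 (swap(4, 0)): offset=5, physical=[A,o,F,G,E,C,e], logical=[C,e,A,o,F,G,E]

Answer: 5 C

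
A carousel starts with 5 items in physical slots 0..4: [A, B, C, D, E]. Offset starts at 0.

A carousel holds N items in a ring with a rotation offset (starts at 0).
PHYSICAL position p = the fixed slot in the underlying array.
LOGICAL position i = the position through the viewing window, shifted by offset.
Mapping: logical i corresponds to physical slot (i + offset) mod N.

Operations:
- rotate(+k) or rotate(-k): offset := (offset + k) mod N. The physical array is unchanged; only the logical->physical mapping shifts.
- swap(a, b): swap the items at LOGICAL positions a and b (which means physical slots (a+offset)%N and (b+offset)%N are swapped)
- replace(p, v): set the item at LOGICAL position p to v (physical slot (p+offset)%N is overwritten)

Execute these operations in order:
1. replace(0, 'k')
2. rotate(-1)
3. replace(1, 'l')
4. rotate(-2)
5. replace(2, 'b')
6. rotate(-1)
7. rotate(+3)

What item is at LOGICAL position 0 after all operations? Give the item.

Answer: b

Derivation:
After op 1 (replace(0, 'k')): offset=0, physical=[k,B,C,D,E], logical=[k,B,C,D,E]
After op 2 (rotate(-1)): offset=4, physical=[k,B,C,D,E], logical=[E,k,B,C,D]
After op 3 (replace(1, 'l')): offset=4, physical=[l,B,C,D,E], logical=[E,l,B,C,D]
After op 4 (rotate(-2)): offset=2, physical=[l,B,C,D,E], logical=[C,D,E,l,B]
After op 5 (replace(2, 'b')): offset=2, physical=[l,B,C,D,b], logical=[C,D,b,l,B]
After op 6 (rotate(-1)): offset=1, physical=[l,B,C,D,b], logical=[B,C,D,b,l]
After op 7 (rotate(+3)): offset=4, physical=[l,B,C,D,b], logical=[b,l,B,C,D]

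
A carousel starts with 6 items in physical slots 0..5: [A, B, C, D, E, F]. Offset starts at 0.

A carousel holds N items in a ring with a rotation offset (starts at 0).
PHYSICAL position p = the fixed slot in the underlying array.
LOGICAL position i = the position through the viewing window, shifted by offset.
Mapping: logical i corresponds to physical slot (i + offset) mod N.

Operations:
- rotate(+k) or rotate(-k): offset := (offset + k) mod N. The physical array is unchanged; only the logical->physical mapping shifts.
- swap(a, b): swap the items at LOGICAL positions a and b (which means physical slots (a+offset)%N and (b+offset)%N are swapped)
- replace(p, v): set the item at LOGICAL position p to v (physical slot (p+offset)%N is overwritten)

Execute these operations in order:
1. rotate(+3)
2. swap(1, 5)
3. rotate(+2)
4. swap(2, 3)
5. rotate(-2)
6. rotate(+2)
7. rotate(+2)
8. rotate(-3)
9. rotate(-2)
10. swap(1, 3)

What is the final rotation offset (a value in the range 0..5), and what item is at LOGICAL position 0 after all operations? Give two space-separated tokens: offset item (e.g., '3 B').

After op 1 (rotate(+3)): offset=3, physical=[A,B,C,D,E,F], logical=[D,E,F,A,B,C]
After op 2 (swap(1, 5)): offset=3, physical=[A,B,E,D,C,F], logical=[D,C,F,A,B,E]
After op 3 (rotate(+2)): offset=5, physical=[A,B,E,D,C,F], logical=[F,A,B,E,D,C]
After op 4 (swap(2, 3)): offset=5, physical=[A,E,B,D,C,F], logical=[F,A,E,B,D,C]
After op 5 (rotate(-2)): offset=3, physical=[A,E,B,D,C,F], logical=[D,C,F,A,E,B]
After op 6 (rotate(+2)): offset=5, physical=[A,E,B,D,C,F], logical=[F,A,E,B,D,C]
After op 7 (rotate(+2)): offset=1, physical=[A,E,B,D,C,F], logical=[E,B,D,C,F,A]
After op 8 (rotate(-3)): offset=4, physical=[A,E,B,D,C,F], logical=[C,F,A,E,B,D]
After op 9 (rotate(-2)): offset=2, physical=[A,E,B,D,C,F], logical=[B,D,C,F,A,E]
After op 10 (swap(1, 3)): offset=2, physical=[A,E,B,F,C,D], logical=[B,F,C,D,A,E]

Answer: 2 B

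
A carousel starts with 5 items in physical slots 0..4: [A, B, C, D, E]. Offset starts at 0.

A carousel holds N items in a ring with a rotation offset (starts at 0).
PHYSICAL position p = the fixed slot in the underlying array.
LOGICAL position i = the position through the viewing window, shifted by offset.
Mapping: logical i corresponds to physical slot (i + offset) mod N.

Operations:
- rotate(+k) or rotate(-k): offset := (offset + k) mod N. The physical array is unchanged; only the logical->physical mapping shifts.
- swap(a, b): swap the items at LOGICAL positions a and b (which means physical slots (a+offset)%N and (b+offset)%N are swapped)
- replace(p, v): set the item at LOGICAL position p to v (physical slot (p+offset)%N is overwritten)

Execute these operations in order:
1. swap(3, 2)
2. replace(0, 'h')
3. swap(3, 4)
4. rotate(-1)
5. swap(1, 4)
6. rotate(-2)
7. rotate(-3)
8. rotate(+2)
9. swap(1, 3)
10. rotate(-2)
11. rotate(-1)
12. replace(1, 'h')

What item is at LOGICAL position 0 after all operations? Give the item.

Answer: h

Derivation:
After op 1 (swap(3, 2)): offset=0, physical=[A,B,D,C,E], logical=[A,B,D,C,E]
After op 2 (replace(0, 'h')): offset=0, physical=[h,B,D,C,E], logical=[h,B,D,C,E]
After op 3 (swap(3, 4)): offset=0, physical=[h,B,D,E,C], logical=[h,B,D,E,C]
After op 4 (rotate(-1)): offset=4, physical=[h,B,D,E,C], logical=[C,h,B,D,E]
After op 5 (swap(1, 4)): offset=4, physical=[E,B,D,h,C], logical=[C,E,B,D,h]
After op 6 (rotate(-2)): offset=2, physical=[E,B,D,h,C], logical=[D,h,C,E,B]
After op 7 (rotate(-3)): offset=4, physical=[E,B,D,h,C], logical=[C,E,B,D,h]
After op 8 (rotate(+2)): offset=1, physical=[E,B,D,h,C], logical=[B,D,h,C,E]
After op 9 (swap(1, 3)): offset=1, physical=[E,B,C,h,D], logical=[B,C,h,D,E]
After op 10 (rotate(-2)): offset=4, physical=[E,B,C,h,D], logical=[D,E,B,C,h]
After op 11 (rotate(-1)): offset=3, physical=[E,B,C,h,D], logical=[h,D,E,B,C]
After op 12 (replace(1, 'h')): offset=3, physical=[E,B,C,h,h], logical=[h,h,E,B,C]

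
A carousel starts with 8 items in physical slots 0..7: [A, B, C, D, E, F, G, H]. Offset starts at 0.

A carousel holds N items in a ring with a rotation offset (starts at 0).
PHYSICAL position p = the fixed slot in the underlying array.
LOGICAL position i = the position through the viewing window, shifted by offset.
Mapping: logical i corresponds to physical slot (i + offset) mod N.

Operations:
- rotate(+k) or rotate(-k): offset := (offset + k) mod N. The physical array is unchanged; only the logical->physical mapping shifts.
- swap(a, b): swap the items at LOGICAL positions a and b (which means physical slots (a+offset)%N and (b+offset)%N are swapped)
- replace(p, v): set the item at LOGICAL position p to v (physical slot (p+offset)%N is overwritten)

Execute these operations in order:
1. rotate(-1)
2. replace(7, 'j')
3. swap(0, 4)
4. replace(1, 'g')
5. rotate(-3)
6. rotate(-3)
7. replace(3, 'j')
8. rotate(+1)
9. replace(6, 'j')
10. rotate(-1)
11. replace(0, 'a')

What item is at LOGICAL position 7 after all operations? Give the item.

After op 1 (rotate(-1)): offset=7, physical=[A,B,C,D,E,F,G,H], logical=[H,A,B,C,D,E,F,G]
After op 2 (replace(7, 'j')): offset=7, physical=[A,B,C,D,E,F,j,H], logical=[H,A,B,C,D,E,F,j]
After op 3 (swap(0, 4)): offset=7, physical=[A,B,C,H,E,F,j,D], logical=[D,A,B,C,H,E,F,j]
After op 4 (replace(1, 'g')): offset=7, physical=[g,B,C,H,E,F,j,D], logical=[D,g,B,C,H,E,F,j]
After op 5 (rotate(-3)): offset=4, physical=[g,B,C,H,E,F,j,D], logical=[E,F,j,D,g,B,C,H]
After op 6 (rotate(-3)): offset=1, physical=[g,B,C,H,E,F,j,D], logical=[B,C,H,E,F,j,D,g]
After op 7 (replace(3, 'j')): offset=1, physical=[g,B,C,H,j,F,j,D], logical=[B,C,H,j,F,j,D,g]
After op 8 (rotate(+1)): offset=2, physical=[g,B,C,H,j,F,j,D], logical=[C,H,j,F,j,D,g,B]
After op 9 (replace(6, 'j')): offset=2, physical=[j,B,C,H,j,F,j,D], logical=[C,H,j,F,j,D,j,B]
After op 10 (rotate(-1)): offset=1, physical=[j,B,C,H,j,F,j,D], logical=[B,C,H,j,F,j,D,j]
After op 11 (replace(0, 'a')): offset=1, physical=[j,a,C,H,j,F,j,D], logical=[a,C,H,j,F,j,D,j]

Answer: j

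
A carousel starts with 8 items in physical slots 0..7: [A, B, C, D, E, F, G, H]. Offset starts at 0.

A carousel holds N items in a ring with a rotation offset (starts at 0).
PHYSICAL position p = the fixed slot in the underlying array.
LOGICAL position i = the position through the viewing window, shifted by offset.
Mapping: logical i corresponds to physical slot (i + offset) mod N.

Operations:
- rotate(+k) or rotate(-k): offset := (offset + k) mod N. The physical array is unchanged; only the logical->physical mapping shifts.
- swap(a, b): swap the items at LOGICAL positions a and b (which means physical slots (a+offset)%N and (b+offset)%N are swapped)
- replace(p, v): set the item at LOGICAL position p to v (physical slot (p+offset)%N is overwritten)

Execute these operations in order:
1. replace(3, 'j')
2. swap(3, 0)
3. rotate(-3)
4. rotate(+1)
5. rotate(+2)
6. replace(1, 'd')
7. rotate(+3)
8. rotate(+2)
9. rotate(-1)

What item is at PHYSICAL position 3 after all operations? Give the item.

Answer: A

Derivation:
After op 1 (replace(3, 'j')): offset=0, physical=[A,B,C,j,E,F,G,H], logical=[A,B,C,j,E,F,G,H]
After op 2 (swap(3, 0)): offset=0, physical=[j,B,C,A,E,F,G,H], logical=[j,B,C,A,E,F,G,H]
After op 3 (rotate(-3)): offset=5, physical=[j,B,C,A,E,F,G,H], logical=[F,G,H,j,B,C,A,E]
After op 4 (rotate(+1)): offset=6, physical=[j,B,C,A,E,F,G,H], logical=[G,H,j,B,C,A,E,F]
After op 5 (rotate(+2)): offset=0, physical=[j,B,C,A,E,F,G,H], logical=[j,B,C,A,E,F,G,H]
After op 6 (replace(1, 'd')): offset=0, physical=[j,d,C,A,E,F,G,H], logical=[j,d,C,A,E,F,G,H]
After op 7 (rotate(+3)): offset=3, physical=[j,d,C,A,E,F,G,H], logical=[A,E,F,G,H,j,d,C]
After op 8 (rotate(+2)): offset=5, physical=[j,d,C,A,E,F,G,H], logical=[F,G,H,j,d,C,A,E]
After op 9 (rotate(-1)): offset=4, physical=[j,d,C,A,E,F,G,H], logical=[E,F,G,H,j,d,C,A]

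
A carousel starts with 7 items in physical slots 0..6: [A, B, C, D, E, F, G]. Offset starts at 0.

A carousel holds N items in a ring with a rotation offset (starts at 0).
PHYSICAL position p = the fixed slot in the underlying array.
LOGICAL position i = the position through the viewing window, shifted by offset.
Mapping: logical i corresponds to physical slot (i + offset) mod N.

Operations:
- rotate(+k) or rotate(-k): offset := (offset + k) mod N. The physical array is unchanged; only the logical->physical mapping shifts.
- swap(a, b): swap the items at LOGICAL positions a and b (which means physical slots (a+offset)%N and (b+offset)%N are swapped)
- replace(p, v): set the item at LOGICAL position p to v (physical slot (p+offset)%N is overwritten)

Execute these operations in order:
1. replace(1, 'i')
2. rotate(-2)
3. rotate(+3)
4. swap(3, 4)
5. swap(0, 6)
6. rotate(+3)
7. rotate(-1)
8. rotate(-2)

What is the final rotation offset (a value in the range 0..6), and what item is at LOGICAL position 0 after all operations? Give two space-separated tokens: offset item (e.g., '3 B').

Answer: 1 A

Derivation:
After op 1 (replace(1, 'i')): offset=0, physical=[A,i,C,D,E,F,G], logical=[A,i,C,D,E,F,G]
After op 2 (rotate(-2)): offset=5, physical=[A,i,C,D,E,F,G], logical=[F,G,A,i,C,D,E]
After op 3 (rotate(+3)): offset=1, physical=[A,i,C,D,E,F,G], logical=[i,C,D,E,F,G,A]
After op 4 (swap(3, 4)): offset=1, physical=[A,i,C,D,F,E,G], logical=[i,C,D,F,E,G,A]
After op 5 (swap(0, 6)): offset=1, physical=[i,A,C,D,F,E,G], logical=[A,C,D,F,E,G,i]
After op 6 (rotate(+3)): offset=4, physical=[i,A,C,D,F,E,G], logical=[F,E,G,i,A,C,D]
After op 7 (rotate(-1)): offset=3, physical=[i,A,C,D,F,E,G], logical=[D,F,E,G,i,A,C]
After op 8 (rotate(-2)): offset=1, physical=[i,A,C,D,F,E,G], logical=[A,C,D,F,E,G,i]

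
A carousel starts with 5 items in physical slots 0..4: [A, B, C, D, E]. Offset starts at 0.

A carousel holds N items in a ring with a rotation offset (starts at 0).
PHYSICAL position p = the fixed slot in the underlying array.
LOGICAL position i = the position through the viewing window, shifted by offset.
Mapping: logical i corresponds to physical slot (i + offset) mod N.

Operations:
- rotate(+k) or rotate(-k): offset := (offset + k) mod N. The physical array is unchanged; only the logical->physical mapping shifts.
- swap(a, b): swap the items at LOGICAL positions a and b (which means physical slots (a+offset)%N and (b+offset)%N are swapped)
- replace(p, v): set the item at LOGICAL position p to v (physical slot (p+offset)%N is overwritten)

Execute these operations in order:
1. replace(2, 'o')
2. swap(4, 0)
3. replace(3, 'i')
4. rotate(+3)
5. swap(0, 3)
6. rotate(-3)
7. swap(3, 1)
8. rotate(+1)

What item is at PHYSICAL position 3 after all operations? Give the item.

Answer: i

Derivation:
After op 1 (replace(2, 'o')): offset=0, physical=[A,B,o,D,E], logical=[A,B,o,D,E]
After op 2 (swap(4, 0)): offset=0, physical=[E,B,o,D,A], logical=[E,B,o,D,A]
After op 3 (replace(3, 'i')): offset=0, physical=[E,B,o,i,A], logical=[E,B,o,i,A]
After op 4 (rotate(+3)): offset=3, physical=[E,B,o,i,A], logical=[i,A,E,B,o]
After op 5 (swap(0, 3)): offset=3, physical=[E,i,o,B,A], logical=[B,A,E,i,o]
After op 6 (rotate(-3)): offset=0, physical=[E,i,o,B,A], logical=[E,i,o,B,A]
After op 7 (swap(3, 1)): offset=0, physical=[E,B,o,i,A], logical=[E,B,o,i,A]
After op 8 (rotate(+1)): offset=1, physical=[E,B,o,i,A], logical=[B,o,i,A,E]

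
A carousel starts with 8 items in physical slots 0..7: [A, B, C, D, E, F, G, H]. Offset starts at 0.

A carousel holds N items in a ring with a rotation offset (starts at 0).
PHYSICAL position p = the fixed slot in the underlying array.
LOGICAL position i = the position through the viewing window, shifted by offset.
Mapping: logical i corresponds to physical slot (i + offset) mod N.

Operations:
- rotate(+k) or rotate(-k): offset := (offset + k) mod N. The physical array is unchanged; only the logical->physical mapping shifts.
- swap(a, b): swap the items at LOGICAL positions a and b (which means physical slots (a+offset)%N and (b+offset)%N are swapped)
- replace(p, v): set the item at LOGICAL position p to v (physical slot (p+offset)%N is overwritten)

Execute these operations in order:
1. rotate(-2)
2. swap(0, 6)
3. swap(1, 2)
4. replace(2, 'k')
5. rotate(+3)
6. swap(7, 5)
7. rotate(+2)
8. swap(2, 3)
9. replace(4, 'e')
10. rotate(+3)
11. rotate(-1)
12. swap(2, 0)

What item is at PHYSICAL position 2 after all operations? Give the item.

Answer: C

Derivation:
After op 1 (rotate(-2)): offset=6, physical=[A,B,C,D,E,F,G,H], logical=[G,H,A,B,C,D,E,F]
After op 2 (swap(0, 6)): offset=6, physical=[A,B,C,D,G,F,E,H], logical=[E,H,A,B,C,D,G,F]
After op 3 (swap(1, 2)): offset=6, physical=[H,B,C,D,G,F,E,A], logical=[E,A,H,B,C,D,G,F]
After op 4 (replace(2, 'k')): offset=6, physical=[k,B,C,D,G,F,E,A], logical=[E,A,k,B,C,D,G,F]
After op 5 (rotate(+3)): offset=1, physical=[k,B,C,D,G,F,E,A], logical=[B,C,D,G,F,E,A,k]
After op 6 (swap(7, 5)): offset=1, physical=[E,B,C,D,G,F,k,A], logical=[B,C,D,G,F,k,A,E]
After op 7 (rotate(+2)): offset=3, physical=[E,B,C,D,G,F,k,A], logical=[D,G,F,k,A,E,B,C]
After op 8 (swap(2, 3)): offset=3, physical=[E,B,C,D,G,k,F,A], logical=[D,G,k,F,A,E,B,C]
After op 9 (replace(4, 'e')): offset=3, physical=[E,B,C,D,G,k,F,e], logical=[D,G,k,F,e,E,B,C]
After op 10 (rotate(+3)): offset=6, physical=[E,B,C,D,G,k,F,e], logical=[F,e,E,B,C,D,G,k]
After op 11 (rotate(-1)): offset=5, physical=[E,B,C,D,G,k,F,e], logical=[k,F,e,E,B,C,D,G]
After op 12 (swap(2, 0)): offset=5, physical=[E,B,C,D,G,e,F,k], logical=[e,F,k,E,B,C,D,G]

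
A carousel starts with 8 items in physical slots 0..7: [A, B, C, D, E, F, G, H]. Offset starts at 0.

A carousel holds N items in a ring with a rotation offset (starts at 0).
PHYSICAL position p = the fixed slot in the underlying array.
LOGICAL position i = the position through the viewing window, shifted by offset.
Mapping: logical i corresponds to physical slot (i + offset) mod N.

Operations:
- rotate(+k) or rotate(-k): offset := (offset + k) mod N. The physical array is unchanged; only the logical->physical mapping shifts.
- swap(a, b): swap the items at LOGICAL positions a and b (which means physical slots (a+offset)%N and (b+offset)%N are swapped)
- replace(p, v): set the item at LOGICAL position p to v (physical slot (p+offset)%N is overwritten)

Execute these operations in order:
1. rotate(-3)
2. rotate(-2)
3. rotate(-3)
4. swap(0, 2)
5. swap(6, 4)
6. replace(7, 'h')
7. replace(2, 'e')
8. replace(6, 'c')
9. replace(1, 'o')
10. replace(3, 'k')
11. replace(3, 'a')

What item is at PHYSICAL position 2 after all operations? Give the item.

After op 1 (rotate(-3)): offset=5, physical=[A,B,C,D,E,F,G,H], logical=[F,G,H,A,B,C,D,E]
After op 2 (rotate(-2)): offset=3, physical=[A,B,C,D,E,F,G,H], logical=[D,E,F,G,H,A,B,C]
After op 3 (rotate(-3)): offset=0, physical=[A,B,C,D,E,F,G,H], logical=[A,B,C,D,E,F,G,H]
After op 4 (swap(0, 2)): offset=0, physical=[C,B,A,D,E,F,G,H], logical=[C,B,A,D,E,F,G,H]
After op 5 (swap(6, 4)): offset=0, physical=[C,B,A,D,G,F,E,H], logical=[C,B,A,D,G,F,E,H]
After op 6 (replace(7, 'h')): offset=0, physical=[C,B,A,D,G,F,E,h], logical=[C,B,A,D,G,F,E,h]
After op 7 (replace(2, 'e')): offset=0, physical=[C,B,e,D,G,F,E,h], logical=[C,B,e,D,G,F,E,h]
After op 8 (replace(6, 'c')): offset=0, physical=[C,B,e,D,G,F,c,h], logical=[C,B,e,D,G,F,c,h]
After op 9 (replace(1, 'o')): offset=0, physical=[C,o,e,D,G,F,c,h], logical=[C,o,e,D,G,F,c,h]
After op 10 (replace(3, 'k')): offset=0, physical=[C,o,e,k,G,F,c,h], logical=[C,o,e,k,G,F,c,h]
After op 11 (replace(3, 'a')): offset=0, physical=[C,o,e,a,G,F,c,h], logical=[C,o,e,a,G,F,c,h]

Answer: e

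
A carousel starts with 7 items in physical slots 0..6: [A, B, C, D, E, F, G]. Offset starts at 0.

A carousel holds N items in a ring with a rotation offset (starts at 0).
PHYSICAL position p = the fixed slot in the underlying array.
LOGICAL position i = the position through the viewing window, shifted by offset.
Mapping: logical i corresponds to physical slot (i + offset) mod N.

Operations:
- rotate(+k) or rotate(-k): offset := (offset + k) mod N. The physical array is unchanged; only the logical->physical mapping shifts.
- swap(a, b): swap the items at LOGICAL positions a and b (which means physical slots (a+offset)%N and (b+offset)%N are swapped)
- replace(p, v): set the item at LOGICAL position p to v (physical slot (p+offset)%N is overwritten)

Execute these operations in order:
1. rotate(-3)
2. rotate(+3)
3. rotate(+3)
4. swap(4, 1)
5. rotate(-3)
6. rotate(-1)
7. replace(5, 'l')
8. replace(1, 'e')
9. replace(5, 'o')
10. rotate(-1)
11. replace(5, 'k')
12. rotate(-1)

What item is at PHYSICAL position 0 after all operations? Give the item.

After op 1 (rotate(-3)): offset=4, physical=[A,B,C,D,E,F,G], logical=[E,F,G,A,B,C,D]
After op 2 (rotate(+3)): offset=0, physical=[A,B,C,D,E,F,G], logical=[A,B,C,D,E,F,G]
After op 3 (rotate(+3)): offset=3, physical=[A,B,C,D,E,F,G], logical=[D,E,F,G,A,B,C]
After op 4 (swap(4, 1)): offset=3, physical=[E,B,C,D,A,F,G], logical=[D,A,F,G,E,B,C]
After op 5 (rotate(-3)): offset=0, physical=[E,B,C,D,A,F,G], logical=[E,B,C,D,A,F,G]
After op 6 (rotate(-1)): offset=6, physical=[E,B,C,D,A,F,G], logical=[G,E,B,C,D,A,F]
After op 7 (replace(5, 'l')): offset=6, physical=[E,B,C,D,l,F,G], logical=[G,E,B,C,D,l,F]
After op 8 (replace(1, 'e')): offset=6, physical=[e,B,C,D,l,F,G], logical=[G,e,B,C,D,l,F]
After op 9 (replace(5, 'o')): offset=6, physical=[e,B,C,D,o,F,G], logical=[G,e,B,C,D,o,F]
After op 10 (rotate(-1)): offset=5, physical=[e,B,C,D,o,F,G], logical=[F,G,e,B,C,D,o]
After op 11 (replace(5, 'k')): offset=5, physical=[e,B,C,k,o,F,G], logical=[F,G,e,B,C,k,o]
After op 12 (rotate(-1)): offset=4, physical=[e,B,C,k,o,F,G], logical=[o,F,G,e,B,C,k]

Answer: e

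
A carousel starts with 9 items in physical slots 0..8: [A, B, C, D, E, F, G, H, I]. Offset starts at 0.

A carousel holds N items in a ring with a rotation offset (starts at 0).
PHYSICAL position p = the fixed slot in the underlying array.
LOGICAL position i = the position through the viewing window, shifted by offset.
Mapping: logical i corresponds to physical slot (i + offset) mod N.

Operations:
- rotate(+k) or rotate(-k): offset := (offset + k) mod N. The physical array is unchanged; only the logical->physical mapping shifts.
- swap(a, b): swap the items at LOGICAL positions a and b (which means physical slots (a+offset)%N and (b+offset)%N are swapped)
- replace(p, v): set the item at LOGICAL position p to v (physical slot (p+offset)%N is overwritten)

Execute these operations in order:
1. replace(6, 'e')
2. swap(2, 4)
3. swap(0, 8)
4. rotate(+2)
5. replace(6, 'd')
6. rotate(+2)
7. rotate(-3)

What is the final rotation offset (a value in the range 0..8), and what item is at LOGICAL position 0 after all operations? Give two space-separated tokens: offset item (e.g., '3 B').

After op 1 (replace(6, 'e')): offset=0, physical=[A,B,C,D,E,F,e,H,I], logical=[A,B,C,D,E,F,e,H,I]
After op 2 (swap(2, 4)): offset=0, physical=[A,B,E,D,C,F,e,H,I], logical=[A,B,E,D,C,F,e,H,I]
After op 3 (swap(0, 8)): offset=0, physical=[I,B,E,D,C,F,e,H,A], logical=[I,B,E,D,C,F,e,H,A]
After op 4 (rotate(+2)): offset=2, physical=[I,B,E,D,C,F,e,H,A], logical=[E,D,C,F,e,H,A,I,B]
After op 5 (replace(6, 'd')): offset=2, physical=[I,B,E,D,C,F,e,H,d], logical=[E,D,C,F,e,H,d,I,B]
After op 6 (rotate(+2)): offset=4, physical=[I,B,E,D,C,F,e,H,d], logical=[C,F,e,H,d,I,B,E,D]
After op 7 (rotate(-3)): offset=1, physical=[I,B,E,D,C,F,e,H,d], logical=[B,E,D,C,F,e,H,d,I]

Answer: 1 B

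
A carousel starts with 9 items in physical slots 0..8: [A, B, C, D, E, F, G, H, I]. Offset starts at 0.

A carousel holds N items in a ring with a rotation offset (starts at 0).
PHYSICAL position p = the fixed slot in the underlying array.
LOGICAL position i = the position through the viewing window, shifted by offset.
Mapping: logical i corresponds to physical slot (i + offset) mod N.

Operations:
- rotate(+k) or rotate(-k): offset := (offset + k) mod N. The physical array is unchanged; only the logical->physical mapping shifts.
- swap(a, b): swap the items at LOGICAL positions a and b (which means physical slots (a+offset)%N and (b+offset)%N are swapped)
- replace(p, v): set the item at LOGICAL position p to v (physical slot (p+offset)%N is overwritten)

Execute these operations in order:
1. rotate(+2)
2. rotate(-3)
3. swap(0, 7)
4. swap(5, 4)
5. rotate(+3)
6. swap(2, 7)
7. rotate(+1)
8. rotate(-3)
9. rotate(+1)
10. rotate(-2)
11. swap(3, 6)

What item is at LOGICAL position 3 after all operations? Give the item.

After op 1 (rotate(+2)): offset=2, physical=[A,B,C,D,E,F,G,H,I], logical=[C,D,E,F,G,H,I,A,B]
After op 2 (rotate(-3)): offset=8, physical=[A,B,C,D,E,F,G,H,I], logical=[I,A,B,C,D,E,F,G,H]
After op 3 (swap(0, 7)): offset=8, physical=[A,B,C,D,E,F,I,H,G], logical=[G,A,B,C,D,E,F,I,H]
After op 4 (swap(5, 4)): offset=8, physical=[A,B,C,E,D,F,I,H,G], logical=[G,A,B,C,E,D,F,I,H]
After op 5 (rotate(+3)): offset=2, physical=[A,B,C,E,D,F,I,H,G], logical=[C,E,D,F,I,H,G,A,B]
After op 6 (swap(2, 7)): offset=2, physical=[D,B,C,E,A,F,I,H,G], logical=[C,E,A,F,I,H,G,D,B]
After op 7 (rotate(+1)): offset=3, physical=[D,B,C,E,A,F,I,H,G], logical=[E,A,F,I,H,G,D,B,C]
After op 8 (rotate(-3)): offset=0, physical=[D,B,C,E,A,F,I,H,G], logical=[D,B,C,E,A,F,I,H,G]
After op 9 (rotate(+1)): offset=1, physical=[D,B,C,E,A,F,I,H,G], logical=[B,C,E,A,F,I,H,G,D]
After op 10 (rotate(-2)): offset=8, physical=[D,B,C,E,A,F,I,H,G], logical=[G,D,B,C,E,A,F,I,H]
After op 11 (swap(3, 6)): offset=8, physical=[D,B,F,E,A,C,I,H,G], logical=[G,D,B,F,E,A,C,I,H]

Answer: F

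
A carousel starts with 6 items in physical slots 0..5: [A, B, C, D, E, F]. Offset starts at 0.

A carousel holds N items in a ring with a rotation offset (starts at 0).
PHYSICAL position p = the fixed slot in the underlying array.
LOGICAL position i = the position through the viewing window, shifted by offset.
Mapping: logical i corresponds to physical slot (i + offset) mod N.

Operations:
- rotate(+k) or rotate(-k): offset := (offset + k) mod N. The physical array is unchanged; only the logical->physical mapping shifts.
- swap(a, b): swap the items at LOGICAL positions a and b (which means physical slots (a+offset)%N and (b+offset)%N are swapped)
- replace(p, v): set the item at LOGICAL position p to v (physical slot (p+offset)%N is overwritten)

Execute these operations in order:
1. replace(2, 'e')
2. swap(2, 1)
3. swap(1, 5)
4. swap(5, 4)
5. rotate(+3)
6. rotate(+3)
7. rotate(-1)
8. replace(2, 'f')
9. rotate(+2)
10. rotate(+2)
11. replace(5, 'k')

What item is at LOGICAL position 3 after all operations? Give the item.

Answer: A

Derivation:
After op 1 (replace(2, 'e')): offset=0, physical=[A,B,e,D,E,F], logical=[A,B,e,D,E,F]
After op 2 (swap(2, 1)): offset=0, physical=[A,e,B,D,E,F], logical=[A,e,B,D,E,F]
After op 3 (swap(1, 5)): offset=0, physical=[A,F,B,D,E,e], logical=[A,F,B,D,E,e]
After op 4 (swap(5, 4)): offset=0, physical=[A,F,B,D,e,E], logical=[A,F,B,D,e,E]
After op 5 (rotate(+3)): offset=3, physical=[A,F,B,D,e,E], logical=[D,e,E,A,F,B]
After op 6 (rotate(+3)): offset=0, physical=[A,F,B,D,e,E], logical=[A,F,B,D,e,E]
After op 7 (rotate(-1)): offset=5, physical=[A,F,B,D,e,E], logical=[E,A,F,B,D,e]
After op 8 (replace(2, 'f')): offset=5, physical=[A,f,B,D,e,E], logical=[E,A,f,B,D,e]
After op 9 (rotate(+2)): offset=1, physical=[A,f,B,D,e,E], logical=[f,B,D,e,E,A]
After op 10 (rotate(+2)): offset=3, physical=[A,f,B,D,e,E], logical=[D,e,E,A,f,B]
After op 11 (replace(5, 'k')): offset=3, physical=[A,f,k,D,e,E], logical=[D,e,E,A,f,k]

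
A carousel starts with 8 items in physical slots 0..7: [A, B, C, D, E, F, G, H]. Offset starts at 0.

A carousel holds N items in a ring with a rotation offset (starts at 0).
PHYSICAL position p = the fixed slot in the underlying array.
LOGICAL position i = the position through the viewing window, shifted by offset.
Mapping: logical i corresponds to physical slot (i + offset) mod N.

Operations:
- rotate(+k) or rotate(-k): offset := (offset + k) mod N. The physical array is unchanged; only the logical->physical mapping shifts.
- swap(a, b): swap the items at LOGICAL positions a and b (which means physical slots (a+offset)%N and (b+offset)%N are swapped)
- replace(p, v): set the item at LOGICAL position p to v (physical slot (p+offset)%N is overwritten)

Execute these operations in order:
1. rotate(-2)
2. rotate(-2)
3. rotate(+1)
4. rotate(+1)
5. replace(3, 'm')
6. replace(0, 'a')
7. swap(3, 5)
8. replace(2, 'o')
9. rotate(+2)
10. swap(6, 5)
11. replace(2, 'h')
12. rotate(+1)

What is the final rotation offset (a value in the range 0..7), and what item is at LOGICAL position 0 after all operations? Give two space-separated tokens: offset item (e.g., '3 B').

After op 1 (rotate(-2)): offset=6, physical=[A,B,C,D,E,F,G,H], logical=[G,H,A,B,C,D,E,F]
After op 2 (rotate(-2)): offset=4, physical=[A,B,C,D,E,F,G,H], logical=[E,F,G,H,A,B,C,D]
After op 3 (rotate(+1)): offset=5, physical=[A,B,C,D,E,F,G,H], logical=[F,G,H,A,B,C,D,E]
After op 4 (rotate(+1)): offset=6, physical=[A,B,C,D,E,F,G,H], logical=[G,H,A,B,C,D,E,F]
After op 5 (replace(3, 'm')): offset=6, physical=[A,m,C,D,E,F,G,H], logical=[G,H,A,m,C,D,E,F]
After op 6 (replace(0, 'a')): offset=6, physical=[A,m,C,D,E,F,a,H], logical=[a,H,A,m,C,D,E,F]
After op 7 (swap(3, 5)): offset=6, physical=[A,D,C,m,E,F,a,H], logical=[a,H,A,D,C,m,E,F]
After op 8 (replace(2, 'o')): offset=6, physical=[o,D,C,m,E,F,a,H], logical=[a,H,o,D,C,m,E,F]
After op 9 (rotate(+2)): offset=0, physical=[o,D,C,m,E,F,a,H], logical=[o,D,C,m,E,F,a,H]
After op 10 (swap(6, 5)): offset=0, physical=[o,D,C,m,E,a,F,H], logical=[o,D,C,m,E,a,F,H]
After op 11 (replace(2, 'h')): offset=0, physical=[o,D,h,m,E,a,F,H], logical=[o,D,h,m,E,a,F,H]
After op 12 (rotate(+1)): offset=1, physical=[o,D,h,m,E,a,F,H], logical=[D,h,m,E,a,F,H,o]

Answer: 1 D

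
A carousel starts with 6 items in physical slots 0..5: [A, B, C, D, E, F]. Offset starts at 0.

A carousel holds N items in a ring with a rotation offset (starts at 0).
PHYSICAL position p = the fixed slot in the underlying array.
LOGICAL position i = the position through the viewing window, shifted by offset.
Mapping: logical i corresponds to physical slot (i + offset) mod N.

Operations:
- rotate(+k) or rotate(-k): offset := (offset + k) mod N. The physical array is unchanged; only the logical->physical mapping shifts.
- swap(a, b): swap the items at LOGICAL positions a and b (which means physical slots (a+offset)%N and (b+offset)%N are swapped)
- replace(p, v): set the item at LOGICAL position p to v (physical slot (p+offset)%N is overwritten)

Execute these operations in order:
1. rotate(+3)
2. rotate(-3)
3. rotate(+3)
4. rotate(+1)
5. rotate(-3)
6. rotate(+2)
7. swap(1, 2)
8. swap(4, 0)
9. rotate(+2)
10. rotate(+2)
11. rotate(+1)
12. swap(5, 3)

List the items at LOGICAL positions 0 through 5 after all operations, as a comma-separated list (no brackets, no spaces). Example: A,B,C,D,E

Answer: C,B,F,D,A,E

Derivation:
After op 1 (rotate(+3)): offset=3, physical=[A,B,C,D,E,F], logical=[D,E,F,A,B,C]
After op 2 (rotate(-3)): offset=0, physical=[A,B,C,D,E,F], logical=[A,B,C,D,E,F]
After op 3 (rotate(+3)): offset=3, physical=[A,B,C,D,E,F], logical=[D,E,F,A,B,C]
After op 4 (rotate(+1)): offset=4, physical=[A,B,C,D,E,F], logical=[E,F,A,B,C,D]
After op 5 (rotate(-3)): offset=1, physical=[A,B,C,D,E,F], logical=[B,C,D,E,F,A]
After op 6 (rotate(+2)): offset=3, physical=[A,B,C,D,E,F], logical=[D,E,F,A,B,C]
After op 7 (swap(1, 2)): offset=3, physical=[A,B,C,D,F,E], logical=[D,F,E,A,B,C]
After op 8 (swap(4, 0)): offset=3, physical=[A,D,C,B,F,E], logical=[B,F,E,A,D,C]
After op 9 (rotate(+2)): offset=5, physical=[A,D,C,B,F,E], logical=[E,A,D,C,B,F]
After op 10 (rotate(+2)): offset=1, physical=[A,D,C,B,F,E], logical=[D,C,B,F,E,A]
After op 11 (rotate(+1)): offset=2, physical=[A,D,C,B,F,E], logical=[C,B,F,E,A,D]
After op 12 (swap(5, 3)): offset=2, physical=[A,E,C,B,F,D], logical=[C,B,F,D,A,E]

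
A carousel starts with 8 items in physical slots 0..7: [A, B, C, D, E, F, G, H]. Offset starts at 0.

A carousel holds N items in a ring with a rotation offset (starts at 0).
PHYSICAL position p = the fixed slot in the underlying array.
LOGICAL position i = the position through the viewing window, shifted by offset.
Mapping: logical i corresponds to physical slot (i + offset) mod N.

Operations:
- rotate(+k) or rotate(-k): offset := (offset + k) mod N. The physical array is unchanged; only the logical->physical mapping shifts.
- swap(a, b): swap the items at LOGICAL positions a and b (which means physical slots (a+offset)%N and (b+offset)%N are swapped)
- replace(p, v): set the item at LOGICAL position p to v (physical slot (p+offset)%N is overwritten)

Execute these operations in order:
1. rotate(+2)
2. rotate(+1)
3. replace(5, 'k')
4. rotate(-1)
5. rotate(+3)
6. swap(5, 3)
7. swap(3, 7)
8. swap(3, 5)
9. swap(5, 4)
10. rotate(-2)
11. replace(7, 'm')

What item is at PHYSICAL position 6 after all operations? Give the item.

Answer: G

Derivation:
After op 1 (rotate(+2)): offset=2, physical=[A,B,C,D,E,F,G,H], logical=[C,D,E,F,G,H,A,B]
After op 2 (rotate(+1)): offset=3, physical=[A,B,C,D,E,F,G,H], logical=[D,E,F,G,H,A,B,C]
After op 3 (replace(5, 'k')): offset=3, physical=[k,B,C,D,E,F,G,H], logical=[D,E,F,G,H,k,B,C]
After op 4 (rotate(-1)): offset=2, physical=[k,B,C,D,E,F,G,H], logical=[C,D,E,F,G,H,k,B]
After op 5 (rotate(+3)): offset=5, physical=[k,B,C,D,E,F,G,H], logical=[F,G,H,k,B,C,D,E]
After op 6 (swap(5, 3)): offset=5, physical=[C,B,k,D,E,F,G,H], logical=[F,G,H,C,B,k,D,E]
After op 7 (swap(3, 7)): offset=5, physical=[E,B,k,D,C,F,G,H], logical=[F,G,H,E,B,k,D,C]
After op 8 (swap(3, 5)): offset=5, physical=[k,B,E,D,C,F,G,H], logical=[F,G,H,k,B,E,D,C]
After op 9 (swap(5, 4)): offset=5, physical=[k,E,B,D,C,F,G,H], logical=[F,G,H,k,E,B,D,C]
After op 10 (rotate(-2)): offset=3, physical=[k,E,B,D,C,F,G,H], logical=[D,C,F,G,H,k,E,B]
After op 11 (replace(7, 'm')): offset=3, physical=[k,E,m,D,C,F,G,H], logical=[D,C,F,G,H,k,E,m]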